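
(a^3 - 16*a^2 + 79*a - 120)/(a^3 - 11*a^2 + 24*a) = (a - 5)/a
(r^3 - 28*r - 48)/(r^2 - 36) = (r^2 + 6*r + 8)/(r + 6)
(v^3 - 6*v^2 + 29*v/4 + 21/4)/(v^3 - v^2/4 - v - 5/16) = 4*(2*v^2 - 13*v + 21)/(8*v^2 - 6*v - 5)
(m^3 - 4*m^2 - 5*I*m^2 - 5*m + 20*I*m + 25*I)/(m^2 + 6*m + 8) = (m^3 + m^2*(-4 - 5*I) + m*(-5 + 20*I) + 25*I)/(m^2 + 6*m + 8)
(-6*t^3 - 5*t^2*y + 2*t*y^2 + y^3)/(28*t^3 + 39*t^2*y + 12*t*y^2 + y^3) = (-6*t^2 + t*y + y^2)/(28*t^2 + 11*t*y + y^2)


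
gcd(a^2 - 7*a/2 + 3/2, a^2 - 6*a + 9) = a - 3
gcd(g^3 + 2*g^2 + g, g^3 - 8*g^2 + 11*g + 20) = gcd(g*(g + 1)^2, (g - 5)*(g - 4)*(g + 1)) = g + 1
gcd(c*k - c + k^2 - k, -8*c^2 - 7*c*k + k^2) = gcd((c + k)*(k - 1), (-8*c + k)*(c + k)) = c + k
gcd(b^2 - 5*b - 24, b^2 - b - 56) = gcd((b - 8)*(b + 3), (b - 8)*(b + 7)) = b - 8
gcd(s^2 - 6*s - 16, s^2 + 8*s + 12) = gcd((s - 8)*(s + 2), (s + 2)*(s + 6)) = s + 2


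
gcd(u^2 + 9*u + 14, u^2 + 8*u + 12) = u + 2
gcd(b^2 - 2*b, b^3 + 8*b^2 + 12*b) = b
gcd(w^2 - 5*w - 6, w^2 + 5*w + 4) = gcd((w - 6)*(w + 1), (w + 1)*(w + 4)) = w + 1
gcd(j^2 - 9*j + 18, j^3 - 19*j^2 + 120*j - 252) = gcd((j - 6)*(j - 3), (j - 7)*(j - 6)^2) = j - 6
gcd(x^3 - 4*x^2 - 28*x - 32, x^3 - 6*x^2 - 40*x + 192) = x - 8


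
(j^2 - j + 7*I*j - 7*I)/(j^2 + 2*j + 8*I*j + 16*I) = (j^2 + j*(-1 + 7*I) - 7*I)/(j^2 + j*(2 + 8*I) + 16*I)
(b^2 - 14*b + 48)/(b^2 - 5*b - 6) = (b - 8)/(b + 1)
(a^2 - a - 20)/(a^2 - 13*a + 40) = (a + 4)/(a - 8)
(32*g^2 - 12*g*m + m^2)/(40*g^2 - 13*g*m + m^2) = (4*g - m)/(5*g - m)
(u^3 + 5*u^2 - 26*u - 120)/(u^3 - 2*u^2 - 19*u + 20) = (u + 6)/(u - 1)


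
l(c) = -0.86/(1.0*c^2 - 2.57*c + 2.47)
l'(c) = -0.86*(2.57 - 2.0*c)/(1.0*c^2 - 2.57*c + 2.47)^2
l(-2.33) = -0.06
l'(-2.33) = -0.03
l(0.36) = -0.51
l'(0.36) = -0.57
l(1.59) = -0.94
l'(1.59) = 0.63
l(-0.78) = -0.17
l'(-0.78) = -0.14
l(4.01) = -0.10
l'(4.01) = 0.07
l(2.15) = -0.55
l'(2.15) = 0.61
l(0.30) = -0.48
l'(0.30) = -0.53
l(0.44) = -0.56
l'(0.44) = -0.62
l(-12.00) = -0.00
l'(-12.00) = -0.00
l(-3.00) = -0.04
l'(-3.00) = -0.02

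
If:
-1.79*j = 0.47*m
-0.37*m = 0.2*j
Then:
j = 0.00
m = 0.00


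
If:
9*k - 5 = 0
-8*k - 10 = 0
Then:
No Solution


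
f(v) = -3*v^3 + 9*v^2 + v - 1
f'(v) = -9*v^2 + 18*v + 1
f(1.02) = 6.20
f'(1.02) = 10.00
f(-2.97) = 154.01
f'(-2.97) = -131.85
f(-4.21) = 378.16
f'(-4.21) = -234.30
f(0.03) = -0.96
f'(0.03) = 1.53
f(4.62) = -100.11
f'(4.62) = -107.94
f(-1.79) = 43.25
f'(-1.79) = -60.06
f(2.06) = 13.03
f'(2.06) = -0.11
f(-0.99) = 9.74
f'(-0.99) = -25.64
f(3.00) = 2.00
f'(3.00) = -26.00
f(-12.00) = 6467.00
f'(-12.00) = -1511.00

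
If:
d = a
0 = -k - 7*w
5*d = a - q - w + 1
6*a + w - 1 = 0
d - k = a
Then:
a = 1/6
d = 1/6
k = 0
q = 1/3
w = 0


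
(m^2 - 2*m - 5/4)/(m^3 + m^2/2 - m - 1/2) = (m - 5/2)/(m^2 - 1)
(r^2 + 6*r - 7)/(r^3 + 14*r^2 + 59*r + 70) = (r - 1)/(r^2 + 7*r + 10)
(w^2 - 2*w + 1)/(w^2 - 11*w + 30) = (w^2 - 2*w + 1)/(w^2 - 11*w + 30)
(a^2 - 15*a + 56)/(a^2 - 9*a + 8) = (a - 7)/(a - 1)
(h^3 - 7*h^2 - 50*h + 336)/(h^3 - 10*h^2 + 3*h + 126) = (h^2 - h - 56)/(h^2 - 4*h - 21)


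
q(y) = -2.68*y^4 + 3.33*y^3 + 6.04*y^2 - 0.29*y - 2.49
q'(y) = -10.72*y^3 + 9.99*y^2 + 12.08*y - 0.29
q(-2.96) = -240.80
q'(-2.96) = 329.50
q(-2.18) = -68.18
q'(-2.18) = 131.91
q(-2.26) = -79.34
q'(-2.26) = 147.18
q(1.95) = 5.85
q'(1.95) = -18.23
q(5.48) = -1691.58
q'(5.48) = -1398.24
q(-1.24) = -5.53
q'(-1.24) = 20.53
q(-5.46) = -2744.67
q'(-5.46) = 1976.48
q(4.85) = -964.79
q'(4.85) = -929.69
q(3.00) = -76.17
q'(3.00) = -163.58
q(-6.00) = -3975.87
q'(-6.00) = 2602.39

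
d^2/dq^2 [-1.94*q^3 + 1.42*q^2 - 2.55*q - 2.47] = 2.84 - 11.64*q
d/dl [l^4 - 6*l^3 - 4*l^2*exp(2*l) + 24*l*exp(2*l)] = 4*l^3 - 8*l^2*exp(2*l) - 18*l^2 + 40*l*exp(2*l) + 24*exp(2*l)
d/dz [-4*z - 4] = -4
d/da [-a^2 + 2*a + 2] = 2 - 2*a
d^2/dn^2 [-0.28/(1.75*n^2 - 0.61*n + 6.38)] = (1.715*n^2 - 0.5978*n - 0.28*(3.5*n - 0.61)*(7.0*n - 1.22) + 6.2524)/(1.75*n^2 - 0.61*n + 6.38)^3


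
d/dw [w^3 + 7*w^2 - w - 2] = 3*w^2 + 14*w - 1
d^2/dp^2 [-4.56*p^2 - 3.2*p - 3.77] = -9.12000000000000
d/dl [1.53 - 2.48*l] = -2.48000000000000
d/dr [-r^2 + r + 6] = 1 - 2*r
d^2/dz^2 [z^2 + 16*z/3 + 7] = 2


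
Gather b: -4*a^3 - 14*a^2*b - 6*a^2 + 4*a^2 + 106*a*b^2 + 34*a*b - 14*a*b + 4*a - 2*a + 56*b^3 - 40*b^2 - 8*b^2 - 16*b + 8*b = -4*a^3 - 2*a^2 + 2*a + 56*b^3 + b^2*(106*a - 48) + b*(-14*a^2 + 20*a - 8)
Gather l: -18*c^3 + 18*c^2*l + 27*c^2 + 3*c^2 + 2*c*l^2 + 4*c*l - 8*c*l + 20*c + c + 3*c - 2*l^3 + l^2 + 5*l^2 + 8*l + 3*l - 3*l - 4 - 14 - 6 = -18*c^3 + 30*c^2 + 24*c - 2*l^3 + l^2*(2*c + 6) + l*(18*c^2 - 4*c + 8) - 24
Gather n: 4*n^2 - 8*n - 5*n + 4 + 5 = 4*n^2 - 13*n + 9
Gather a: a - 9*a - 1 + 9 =8 - 8*a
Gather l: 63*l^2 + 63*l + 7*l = 63*l^2 + 70*l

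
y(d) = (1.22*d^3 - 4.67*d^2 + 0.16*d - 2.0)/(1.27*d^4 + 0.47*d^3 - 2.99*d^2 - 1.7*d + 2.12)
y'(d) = (3.66*d^2 - 9.34*d + 0.16)/(1.27*d^4 + 0.47*d^3 - 2.99*d^2 - 1.7*d + 2.12) + (-5.08*d^3 - 1.41*d^2 + 5.98*d + 1.7)*(1.22*d^3 - 4.67*d^2 + 0.16*d - 2.0)/(1.27*d^4 + 0.47*d^3 - 2.99*d^2 - 1.7*d + 2.12)^2 = (-1.5494*d^6 + 11.8618*d^5 - 2.0625*d^4 + 5.8616*d^3 + 18.9966*d^2 - 31.7608*d - 3.0608)/(1.6129*d^8 + 1.1938*d^7 - 7.3737*d^6 - 7.1286*d^5 + 12.7269*d^4 + 12.1588*d^3 - 9.7876*d^2 - 7.208*d + 4.4944)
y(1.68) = -2.88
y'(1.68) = 13.18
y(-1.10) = -5.88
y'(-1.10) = 8.60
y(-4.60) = -0.47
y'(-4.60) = -0.18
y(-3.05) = -1.06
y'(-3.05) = -0.77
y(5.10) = 0.05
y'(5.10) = 0.02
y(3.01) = -0.12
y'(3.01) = 0.24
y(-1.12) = -6.05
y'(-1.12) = 8.05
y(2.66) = -0.24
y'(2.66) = 0.45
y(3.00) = -0.12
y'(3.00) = 0.25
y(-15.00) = -0.08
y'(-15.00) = -0.01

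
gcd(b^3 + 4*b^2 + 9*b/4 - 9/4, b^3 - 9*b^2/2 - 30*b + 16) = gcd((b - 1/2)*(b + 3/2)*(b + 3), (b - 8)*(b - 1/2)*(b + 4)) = b - 1/2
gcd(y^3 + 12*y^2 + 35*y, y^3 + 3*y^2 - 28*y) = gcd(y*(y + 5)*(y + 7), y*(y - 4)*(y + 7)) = y^2 + 7*y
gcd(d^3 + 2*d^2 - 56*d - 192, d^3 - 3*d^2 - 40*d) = d - 8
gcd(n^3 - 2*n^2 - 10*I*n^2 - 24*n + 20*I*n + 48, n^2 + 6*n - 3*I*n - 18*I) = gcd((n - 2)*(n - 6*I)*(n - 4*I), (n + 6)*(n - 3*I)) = 1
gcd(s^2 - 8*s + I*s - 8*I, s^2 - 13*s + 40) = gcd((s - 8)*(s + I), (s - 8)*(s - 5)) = s - 8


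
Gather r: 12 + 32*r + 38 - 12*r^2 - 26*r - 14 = -12*r^2 + 6*r + 36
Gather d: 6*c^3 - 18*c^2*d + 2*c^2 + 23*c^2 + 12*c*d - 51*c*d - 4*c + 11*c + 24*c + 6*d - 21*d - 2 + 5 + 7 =6*c^3 + 25*c^2 + 31*c + d*(-18*c^2 - 39*c - 15) + 10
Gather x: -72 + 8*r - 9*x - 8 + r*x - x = 8*r + x*(r - 10) - 80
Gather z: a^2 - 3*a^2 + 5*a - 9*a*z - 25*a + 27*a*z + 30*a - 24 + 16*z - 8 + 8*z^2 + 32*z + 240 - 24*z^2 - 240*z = -2*a^2 + 10*a - 16*z^2 + z*(18*a - 192) + 208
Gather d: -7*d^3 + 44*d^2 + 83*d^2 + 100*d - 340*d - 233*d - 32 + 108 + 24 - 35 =-7*d^3 + 127*d^2 - 473*d + 65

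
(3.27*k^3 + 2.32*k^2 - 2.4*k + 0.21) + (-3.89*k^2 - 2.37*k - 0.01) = 3.27*k^3 - 1.57*k^2 - 4.77*k + 0.2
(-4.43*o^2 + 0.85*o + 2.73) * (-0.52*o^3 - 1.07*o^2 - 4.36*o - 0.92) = 2.3036*o^5 + 4.2981*o^4 + 16.9857*o^3 - 2.5515*o^2 - 12.6848*o - 2.5116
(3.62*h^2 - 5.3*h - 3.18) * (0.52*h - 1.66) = 1.8824*h^3 - 8.7652*h^2 + 7.1444*h + 5.2788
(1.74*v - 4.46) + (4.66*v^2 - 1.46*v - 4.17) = 4.66*v^2 + 0.28*v - 8.63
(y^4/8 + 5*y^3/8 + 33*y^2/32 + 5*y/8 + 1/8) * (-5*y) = -5*y^5/8 - 25*y^4/8 - 165*y^3/32 - 25*y^2/8 - 5*y/8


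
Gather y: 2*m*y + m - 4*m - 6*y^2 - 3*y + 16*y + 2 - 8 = -3*m - 6*y^2 + y*(2*m + 13) - 6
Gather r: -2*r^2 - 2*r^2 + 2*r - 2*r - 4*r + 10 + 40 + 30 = -4*r^2 - 4*r + 80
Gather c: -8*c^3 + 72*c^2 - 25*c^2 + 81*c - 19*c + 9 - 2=-8*c^3 + 47*c^2 + 62*c + 7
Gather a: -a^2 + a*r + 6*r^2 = -a^2 + a*r + 6*r^2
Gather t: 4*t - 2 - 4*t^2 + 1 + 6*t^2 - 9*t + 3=2*t^2 - 5*t + 2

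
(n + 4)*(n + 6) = n^2 + 10*n + 24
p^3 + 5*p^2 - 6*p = p*(p - 1)*(p + 6)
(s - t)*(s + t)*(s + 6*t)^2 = s^4 + 12*s^3*t + 35*s^2*t^2 - 12*s*t^3 - 36*t^4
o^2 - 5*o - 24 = (o - 8)*(o + 3)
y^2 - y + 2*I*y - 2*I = (y - 1)*(y + 2*I)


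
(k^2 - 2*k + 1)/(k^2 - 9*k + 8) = (k - 1)/(k - 8)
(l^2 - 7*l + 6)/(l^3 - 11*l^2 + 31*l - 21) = (l - 6)/(l^2 - 10*l + 21)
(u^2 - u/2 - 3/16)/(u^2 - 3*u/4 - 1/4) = (u - 3/4)/(u - 1)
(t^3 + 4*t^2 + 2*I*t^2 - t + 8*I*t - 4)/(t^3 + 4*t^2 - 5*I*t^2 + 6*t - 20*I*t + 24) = (t + I)/(t - 6*I)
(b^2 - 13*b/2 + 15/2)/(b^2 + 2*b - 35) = (b - 3/2)/(b + 7)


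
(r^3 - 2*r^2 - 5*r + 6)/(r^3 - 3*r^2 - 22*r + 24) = (r^2 - r - 6)/(r^2 - 2*r - 24)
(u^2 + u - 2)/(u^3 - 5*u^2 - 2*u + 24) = (u - 1)/(u^2 - 7*u + 12)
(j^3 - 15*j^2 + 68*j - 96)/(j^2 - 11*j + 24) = j - 4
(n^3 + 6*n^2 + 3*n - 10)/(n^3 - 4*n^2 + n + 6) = (n^3 + 6*n^2 + 3*n - 10)/(n^3 - 4*n^2 + n + 6)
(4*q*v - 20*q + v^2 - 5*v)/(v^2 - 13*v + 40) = (4*q + v)/(v - 8)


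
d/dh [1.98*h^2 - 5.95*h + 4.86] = 3.96*h - 5.95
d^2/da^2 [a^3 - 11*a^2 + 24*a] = 6*a - 22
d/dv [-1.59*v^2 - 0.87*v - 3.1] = -3.18*v - 0.87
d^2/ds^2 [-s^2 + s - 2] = -2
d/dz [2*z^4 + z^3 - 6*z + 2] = 8*z^3 + 3*z^2 - 6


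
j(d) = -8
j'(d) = 0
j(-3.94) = -8.00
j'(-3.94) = 0.00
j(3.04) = -8.00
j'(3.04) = 0.00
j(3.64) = -8.00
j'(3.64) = 0.00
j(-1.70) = -8.00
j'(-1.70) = 0.00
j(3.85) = -8.00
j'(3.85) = 0.00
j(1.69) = -8.00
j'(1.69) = 0.00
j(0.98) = -8.00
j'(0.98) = 0.00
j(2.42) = -8.00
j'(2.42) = 0.00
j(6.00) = -8.00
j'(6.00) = 0.00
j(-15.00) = -8.00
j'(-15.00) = 0.00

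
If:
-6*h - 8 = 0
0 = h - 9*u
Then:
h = -4/3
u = -4/27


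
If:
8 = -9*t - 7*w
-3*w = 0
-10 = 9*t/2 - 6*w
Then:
No Solution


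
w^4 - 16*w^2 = w^2*(w - 4)*(w + 4)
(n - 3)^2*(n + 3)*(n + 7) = n^4 + 4*n^3 - 30*n^2 - 36*n + 189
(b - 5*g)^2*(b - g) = b^3 - 11*b^2*g + 35*b*g^2 - 25*g^3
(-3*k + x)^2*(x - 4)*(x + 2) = 9*k^2*x^2 - 18*k^2*x - 72*k^2 - 6*k*x^3 + 12*k*x^2 + 48*k*x + x^4 - 2*x^3 - 8*x^2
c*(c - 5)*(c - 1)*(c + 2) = c^4 - 4*c^3 - 7*c^2 + 10*c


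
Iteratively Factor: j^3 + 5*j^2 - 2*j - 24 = (j - 2)*(j^2 + 7*j + 12) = (j - 2)*(j + 4)*(j + 3)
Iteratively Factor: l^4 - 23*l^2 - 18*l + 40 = (l + 4)*(l^3 - 4*l^2 - 7*l + 10) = (l - 5)*(l + 4)*(l^2 + l - 2) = (l - 5)*(l - 1)*(l + 4)*(l + 2)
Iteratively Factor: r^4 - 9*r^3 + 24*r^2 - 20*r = (r)*(r^3 - 9*r^2 + 24*r - 20) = r*(r - 2)*(r^2 - 7*r + 10) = r*(r - 2)^2*(r - 5)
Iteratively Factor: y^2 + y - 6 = (y + 3)*(y - 2)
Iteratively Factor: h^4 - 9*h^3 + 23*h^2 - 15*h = (h)*(h^3 - 9*h^2 + 23*h - 15) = h*(h - 3)*(h^2 - 6*h + 5) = h*(h - 3)*(h - 1)*(h - 5)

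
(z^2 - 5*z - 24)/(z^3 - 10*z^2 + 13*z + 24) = (z + 3)/(z^2 - 2*z - 3)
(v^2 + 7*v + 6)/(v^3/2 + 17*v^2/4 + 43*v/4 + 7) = 4*(v + 6)/(2*v^2 + 15*v + 28)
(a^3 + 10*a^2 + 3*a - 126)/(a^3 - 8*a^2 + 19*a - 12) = (a^2 + 13*a + 42)/(a^2 - 5*a + 4)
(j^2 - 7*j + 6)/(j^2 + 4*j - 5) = (j - 6)/(j + 5)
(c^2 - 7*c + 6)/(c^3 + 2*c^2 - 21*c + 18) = (c - 6)/(c^2 + 3*c - 18)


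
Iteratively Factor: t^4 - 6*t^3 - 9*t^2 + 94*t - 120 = (t - 5)*(t^3 - t^2 - 14*t + 24) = (t - 5)*(t - 2)*(t^2 + t - 12) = (t - 5)*(t - 2)*(t + 4)*(t - 3)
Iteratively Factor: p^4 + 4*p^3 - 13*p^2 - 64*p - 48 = (p - 4)*(p^3 + 8*p^2 + 19*p + 12) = (p - 4)*(p + 4)*(p^2 + 4*p + 3) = (p - 4)*(p + 1)*(p + 4)*(p + 3)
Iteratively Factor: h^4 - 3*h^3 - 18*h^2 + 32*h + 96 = (h - 4)*(h^3 + h^2 - 14*h - 24) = (h - 4)*(h + 2)*(h^2 - h - 12) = (h - 4)*(h + 2)*(h + 3)*(h - 4)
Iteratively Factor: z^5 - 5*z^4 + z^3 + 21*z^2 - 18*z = (z)*(z^4 - 5*z^3 + z^2 + 21*z - 18) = z*(z - 1)*(z^3 - 4*z^2 - 3*z + 18) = z*(z - 1)*(z + 2)*(z^2 - 6*z + 9) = z*(z - 3)*(z - 1)*(z + 2)*(z - 3)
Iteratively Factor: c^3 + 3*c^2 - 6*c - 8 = (c + 4)*(c^2 - c - 2) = (c - 2)*(c + 4)*(c + 1)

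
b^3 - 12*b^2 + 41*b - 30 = (b - 6)*(b - 5)*(b - 1)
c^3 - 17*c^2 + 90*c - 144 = (c - 8)*(c - 6)*(c - 3)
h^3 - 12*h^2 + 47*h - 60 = (h - 5)*(h - 4)*(h - 3)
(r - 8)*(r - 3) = r^2 - 11*r + 24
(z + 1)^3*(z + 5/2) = z^4 + 11*z^3/2 + 21*z^2/2 + 17*z/2 + 5/2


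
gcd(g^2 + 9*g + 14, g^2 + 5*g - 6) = 1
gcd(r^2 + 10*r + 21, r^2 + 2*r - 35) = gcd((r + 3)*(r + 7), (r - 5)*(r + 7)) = r + 7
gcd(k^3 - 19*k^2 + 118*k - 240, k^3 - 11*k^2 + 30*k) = k^2 - 11*k + 30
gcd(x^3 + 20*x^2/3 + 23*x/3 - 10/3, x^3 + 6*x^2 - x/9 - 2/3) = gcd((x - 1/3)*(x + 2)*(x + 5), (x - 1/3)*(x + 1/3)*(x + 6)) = x - 1/3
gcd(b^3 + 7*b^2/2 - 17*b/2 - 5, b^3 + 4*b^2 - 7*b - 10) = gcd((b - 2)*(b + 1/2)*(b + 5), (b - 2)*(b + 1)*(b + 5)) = b^2 + 3*b - 10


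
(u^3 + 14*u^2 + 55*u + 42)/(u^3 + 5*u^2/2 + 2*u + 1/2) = 2*(u^2 + 13*u + 42)/(2*u^2 + 3*u + 1)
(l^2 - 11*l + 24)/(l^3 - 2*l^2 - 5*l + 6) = (l - 8)/(l^2 + l - 2)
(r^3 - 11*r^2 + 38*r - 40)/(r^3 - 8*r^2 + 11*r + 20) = (r - 2)/(r + 1)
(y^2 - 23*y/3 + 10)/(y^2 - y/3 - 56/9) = 3*(-3*y^2 + 23*y - 30)/(-9*y^2 + 3*y + 56)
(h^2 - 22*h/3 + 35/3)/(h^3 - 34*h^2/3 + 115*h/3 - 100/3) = (3*h - 7)/(3*h^2 - 19*h + 20)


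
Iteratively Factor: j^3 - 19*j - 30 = (j - 5)*(j^2 + 5*j + 6) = (j - 5)*(j + 3)*(j + 2)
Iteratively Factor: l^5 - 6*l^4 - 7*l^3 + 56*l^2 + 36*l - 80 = (l - 5)*(l^4 - l^3 - 12*l^2 - 4*l + 16) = (l - 5)*(l - 4)*(l^3 + 3*l^2 - 4) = (l - 5)*(l - 4)*(l + 2)*(l^2 + l - 2) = (l - 5)*(l - 4)*(l + 2)^2*(l - 1)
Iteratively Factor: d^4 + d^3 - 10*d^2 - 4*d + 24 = (d + 3)*(d^3 - 2*d^2 - 4*d + 8) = (d + 2)*(d + 3)*(d^2 - 4*d + 4) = (d - 2)*(d + 2)*(d + 3)*(d - 2)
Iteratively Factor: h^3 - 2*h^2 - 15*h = (h - 5)*(h^2 + 3*h) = h*(h - 5)*(h + 3)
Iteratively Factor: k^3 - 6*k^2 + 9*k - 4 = (k - 4)*(k^2 - 2*k + 1) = (k - 4)*(k - 1)*(k - 1)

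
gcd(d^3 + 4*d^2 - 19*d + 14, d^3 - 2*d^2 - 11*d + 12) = d - 1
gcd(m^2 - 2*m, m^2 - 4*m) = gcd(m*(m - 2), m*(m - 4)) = m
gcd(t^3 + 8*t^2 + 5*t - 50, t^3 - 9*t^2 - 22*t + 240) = t + 5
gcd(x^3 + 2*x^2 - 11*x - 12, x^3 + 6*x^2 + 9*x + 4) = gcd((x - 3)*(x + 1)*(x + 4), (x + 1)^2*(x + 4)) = x^2 + 5*x + 4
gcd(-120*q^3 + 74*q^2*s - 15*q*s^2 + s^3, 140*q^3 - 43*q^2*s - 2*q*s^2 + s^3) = 20*q^2 - 9*q*s + s^2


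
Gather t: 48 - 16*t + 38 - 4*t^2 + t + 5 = -4*t^2 - 15*t + 91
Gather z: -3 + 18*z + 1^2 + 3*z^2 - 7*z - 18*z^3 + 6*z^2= -18*z^3 + 9*z^2 + 11*z - 2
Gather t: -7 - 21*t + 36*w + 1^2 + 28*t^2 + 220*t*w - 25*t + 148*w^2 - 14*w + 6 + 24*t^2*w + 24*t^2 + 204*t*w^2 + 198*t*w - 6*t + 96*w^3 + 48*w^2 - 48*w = t^2*(24*w + 52) + t*(204*w^2 + 418*w - 52) + 96*w^3 + 196*w^2 - 26*w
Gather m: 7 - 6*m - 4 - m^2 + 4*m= -m^2 - 2*m + 3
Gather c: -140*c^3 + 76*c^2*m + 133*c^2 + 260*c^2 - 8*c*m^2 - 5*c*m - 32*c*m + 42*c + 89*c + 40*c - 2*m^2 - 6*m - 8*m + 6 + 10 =-140*c^3 + c^2*(76*m + 393) + c*(-8*m^2 - 37*m + 171) - 2*m^2 - 14*m + 16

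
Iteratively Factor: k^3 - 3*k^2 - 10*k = (k - 5)*(k^2 + 2*k) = k*(k - 5)*(k + 2)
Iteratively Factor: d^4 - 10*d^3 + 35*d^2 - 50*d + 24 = (d - 2)*(d^3 - 8*d^2 + 19*d - 12) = (d - 4)*(d - 2)*(d^2 - 4*d + 3) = (d - 4)*(d - 2)*(d - 1)*(d - 3)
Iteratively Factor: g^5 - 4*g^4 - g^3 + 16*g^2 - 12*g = (g - 2)*(g^4 - 2*g^3 - 5*g^2 + 6*g) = g*(g - 2)*(g^3 - 2*g^2 - 5*g + 6) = g*(g - 2)*(g + 2)*(g^2 - 4*g + 3) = g*(g - 3)*(g - 2)*(g + 2)*(g - 1)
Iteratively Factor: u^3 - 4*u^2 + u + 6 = (u + 1)*(u^2 - 5*u + 6) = (u - 2)*(u + 1)*(u - 3)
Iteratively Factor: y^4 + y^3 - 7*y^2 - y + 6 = (y + 3)*(y^3 - 2*y^2 - y + 2) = (y + 1)*(y + 3)*(y^2 - 3*y + 2) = (y - 2)*(y + 1)*(y + 3)*(y - 1)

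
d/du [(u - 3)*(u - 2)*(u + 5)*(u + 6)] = 4*u^3 + 18*u^2 - 38*u - 84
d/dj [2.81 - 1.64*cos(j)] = 1.64*sin(j)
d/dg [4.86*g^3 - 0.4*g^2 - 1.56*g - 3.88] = 14.58*g^2 - 0.8*g - 1.56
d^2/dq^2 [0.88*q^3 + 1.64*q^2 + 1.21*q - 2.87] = 5.28*q + 3.28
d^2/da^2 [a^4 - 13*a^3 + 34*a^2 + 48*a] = 12*a^2 - 78*a + 68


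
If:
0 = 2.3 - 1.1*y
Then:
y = 2.09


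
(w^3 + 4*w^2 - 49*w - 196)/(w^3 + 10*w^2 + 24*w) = (w^2 - 49)/(w*(w + 6))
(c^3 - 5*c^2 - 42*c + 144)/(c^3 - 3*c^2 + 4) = (c^3 - 5*c^2 - 42*c + 144)/(c^3 - 3*c^2 + 4)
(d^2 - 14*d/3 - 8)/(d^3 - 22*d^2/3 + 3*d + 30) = (3*d + 4)/(3*d^2 - 4*d - 15)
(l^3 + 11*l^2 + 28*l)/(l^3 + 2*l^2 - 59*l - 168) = l*(l + 4)/(l^2 - 5*l - 24)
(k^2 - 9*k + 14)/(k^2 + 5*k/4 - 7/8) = 8*(k^2 - 9*k + 14)/(8*k^2 + 10*k - 7)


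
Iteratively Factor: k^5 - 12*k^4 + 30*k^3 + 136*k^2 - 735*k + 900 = (k - 3)*(k^4 - 9*k^3 + 3*k^2 + 145*k - 300) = (k - 3)*(k + 4)*(k^3 - 13*k^2 + 55*k - 75) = (k - 5)*(k - 3)*(k + 4)*(k^2 - 8*k + 15) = (k - 5)^2*(k - 3)*(k + 4)*(k - 3)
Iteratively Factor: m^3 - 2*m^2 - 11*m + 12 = (m - 1)*(m^2 - m - 12) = (m - 1)*(m + 3)*(m - 4)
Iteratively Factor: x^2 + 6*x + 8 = (x + 2)*(x + 4)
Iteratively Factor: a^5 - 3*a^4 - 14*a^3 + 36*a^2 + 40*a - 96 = (a + 2)*(a^4 - 5*a^3 - 4*a^2 + 44*a - 48) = (a - 4)*(a + 2)*(a^3 - a^2 - 8*a + 12) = (a - 4)*(a + 2)*(a + 3)*(a^2 - 4*a + 4) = (a - 4)*(a - 2)*(a + 2)*(a + 3)*(a - 2)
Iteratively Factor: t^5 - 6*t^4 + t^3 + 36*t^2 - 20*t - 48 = (t + 2)*(t^4 - 8*t^3 + 17*t^2 + 2*t - 24) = (t - 4)*(t + 2)*(t^3 - 4*t^2 + t + 6) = (t - 4)*(t - 2)*(t + 2)*(t^2 - 2*t - 3) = (t - 4)*(t - 3)*(t - 2)*(t + 2)*(t + 1)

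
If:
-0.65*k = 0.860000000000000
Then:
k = -1.32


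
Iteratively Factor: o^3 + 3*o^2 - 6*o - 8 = (o - 2)*(o^2 + 5*o + 4) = (o - 2)*(o + 4)*(o + 1)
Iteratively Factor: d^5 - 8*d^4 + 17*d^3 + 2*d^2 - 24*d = (d - 3)*(d^4 - 5*d^3 + 2*d^2 + 8*d) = (d - 4)*(d - 3)*(d^3 - d^2 - 2*d) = d*(d - 4)*(d - 3)*(d^2 - d - 2) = d*(d - 4)*(d - 3)*(d + 1)*(d - 2)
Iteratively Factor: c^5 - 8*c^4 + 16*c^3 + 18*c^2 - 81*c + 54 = (c + 2)*(c^4 - 10*c^3 + 36*c^2 - 54*c + 27) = (c - 3)*(c + 2)*(c^3 - 7*c^2 + 15*c - 9) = (c - 3)^2*(c + 2)*(c^2 - 4*c + 3) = (c - 3)^3*(c + 2)*(c - 1)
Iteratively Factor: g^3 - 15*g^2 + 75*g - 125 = (g - 5)*(g^2 - 10*g + 25) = (g - 5)^2*(g - 5)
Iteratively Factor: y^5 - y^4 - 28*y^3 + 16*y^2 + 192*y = (y - 4)*(y^4 + 3*y^3 - 16*y^2 - 48*y) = y*(y - 4)*(y^3 + 3*y^2 - 16*y - 48) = y*(y - 4)*(y + 3)*(y^2 - 16) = y*(y - 4)^2*(y + 3)*(y + 4)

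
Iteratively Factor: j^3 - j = (j)*(j^2 - 1) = j*(j - 1)*(j + 1)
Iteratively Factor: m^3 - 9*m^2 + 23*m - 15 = (m - 3)*(m^2 - 6*m + 5) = (m - 5)*(m - 3)*(m - 1)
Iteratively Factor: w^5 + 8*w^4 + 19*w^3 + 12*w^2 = (w)*(w^4 + 8*w^3 + 19*w^2 + 12*w) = w*(w + 3)*(w^3 + 5*w^2 + 4*w) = w*(w + 3)*(w + 4)*(w^2 + w) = w^2*(w + 3)*(w + 4)*(w + 1)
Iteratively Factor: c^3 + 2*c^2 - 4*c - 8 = (c + 2)*(c^2 - 4) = (c - 2)*(c + 2)*(c + 2)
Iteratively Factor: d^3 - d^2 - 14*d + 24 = (d - 2)*(d^2 + d - 12) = (d - 3)*(d - 2)*(d + 4)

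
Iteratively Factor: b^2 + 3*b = (b)*(b + 3)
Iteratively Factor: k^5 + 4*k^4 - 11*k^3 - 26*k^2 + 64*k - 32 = (k - 1)*(k^4 + 5*k^3 - 6*k^2 - 32*k + 32) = (k - 1)^2*(k^3 + 6*k^2 - 32) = (k - 1)^2*(k + 4)*(k^2 + 2*k - 8) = (k - 2)*(k - 1)^2*(k + 4)*(k + 4)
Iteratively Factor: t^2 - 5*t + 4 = (t - 1)*(t - 4)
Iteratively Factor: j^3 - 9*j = (j - 3)*(j^2 + 3*j) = (j - 3)*(j + 3)*(j)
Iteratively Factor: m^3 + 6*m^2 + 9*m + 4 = (m + 4)*(m^2 + 2*m + 1) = (m + 1)*(m + 4)*(m + 1)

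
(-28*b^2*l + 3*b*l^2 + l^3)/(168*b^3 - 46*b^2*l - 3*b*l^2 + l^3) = -l/(6*b - l)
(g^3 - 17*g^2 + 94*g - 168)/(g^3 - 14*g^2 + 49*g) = (g^2 - 10*g + 24)/(g*(g - 7))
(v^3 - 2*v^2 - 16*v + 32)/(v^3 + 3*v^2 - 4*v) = (v^2 - 6*v + 8)/(v*(v - 1))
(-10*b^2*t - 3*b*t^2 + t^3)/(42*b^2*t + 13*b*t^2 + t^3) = (-10*b^2 - 3*b*t + t^2)/(42*b^2 + 13*b*t + t^2)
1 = 1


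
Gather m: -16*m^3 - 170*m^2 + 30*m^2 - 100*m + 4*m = -16*m^3 - 140*m^2 - 96*m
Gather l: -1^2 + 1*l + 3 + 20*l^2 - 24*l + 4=20*l^2 - 23*l + 6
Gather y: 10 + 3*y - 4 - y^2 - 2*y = -y^2 + y + 6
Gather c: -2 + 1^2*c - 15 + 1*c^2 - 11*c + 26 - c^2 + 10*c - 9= 0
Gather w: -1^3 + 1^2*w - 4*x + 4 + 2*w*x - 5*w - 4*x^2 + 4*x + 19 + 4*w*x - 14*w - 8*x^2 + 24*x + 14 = w*(6*x - 18) - 12*x^2 + 24*x + 36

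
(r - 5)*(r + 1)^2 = r^3 - 3*r^2 - 9*r - 5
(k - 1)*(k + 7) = k^2 + 6*k - 7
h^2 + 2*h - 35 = (h - 5)*(h + 7)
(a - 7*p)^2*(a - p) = a^3 - 15*a^2*p + 63*a*p^2 - 49*p^3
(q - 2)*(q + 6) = q^2 + 4*q - 12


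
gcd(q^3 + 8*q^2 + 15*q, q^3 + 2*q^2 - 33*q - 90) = q^2 + 8*q + 15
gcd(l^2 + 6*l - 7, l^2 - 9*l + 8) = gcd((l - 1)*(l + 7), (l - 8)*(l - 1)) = l - 1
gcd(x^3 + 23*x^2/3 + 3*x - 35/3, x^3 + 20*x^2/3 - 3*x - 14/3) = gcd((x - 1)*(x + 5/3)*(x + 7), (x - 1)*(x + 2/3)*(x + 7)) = x^2 + 6*x - 7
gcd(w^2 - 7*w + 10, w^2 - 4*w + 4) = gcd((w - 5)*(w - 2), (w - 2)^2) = w - 2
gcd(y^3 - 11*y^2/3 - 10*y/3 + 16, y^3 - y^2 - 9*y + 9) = y - 3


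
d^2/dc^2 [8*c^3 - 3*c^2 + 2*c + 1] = 48*c - 6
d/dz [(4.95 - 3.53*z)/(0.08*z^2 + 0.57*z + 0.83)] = (0.2824*z^2 - 0.792*z - 5.7514)/(0.0064*z^4 + 0.0912*z^3 + 0.4577*z^2 + 0.9462*z + 0.6889)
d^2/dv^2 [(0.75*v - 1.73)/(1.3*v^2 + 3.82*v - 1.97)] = ((0.75*v - 1.73)*(2.6*v + 3.82)*(5.2*v + 7.64) - (5.85*v + 1.232)*(1.3*v^2 + 3.82*v - 1.97))/(1.3*v^2 + 3.82*v - 1.97)^3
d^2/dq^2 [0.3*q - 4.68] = 0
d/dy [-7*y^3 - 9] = -21*y^2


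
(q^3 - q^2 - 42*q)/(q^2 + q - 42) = q*(q^2 - q - 42)/(q^2 + q - 42)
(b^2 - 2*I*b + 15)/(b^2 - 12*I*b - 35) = (b + 3*I)/(b - 7*I)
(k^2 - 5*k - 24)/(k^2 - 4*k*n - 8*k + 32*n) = (k + 3)/(k - 4*n)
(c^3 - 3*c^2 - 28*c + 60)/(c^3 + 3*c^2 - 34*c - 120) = (c - 2)/(c + 4)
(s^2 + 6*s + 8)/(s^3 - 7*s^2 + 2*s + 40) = (s + 4)/(s^2 - 9*s + 20)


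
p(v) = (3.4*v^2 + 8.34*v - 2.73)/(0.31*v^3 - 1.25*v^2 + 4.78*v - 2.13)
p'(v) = (6.8*v + 8.34)/(0.31*v^3 - 1.25*v^2 + 4.78*v - 2.13) + (-0.93*v^2 + 2.5*v - 4.78)*(3.4*v^2 + 8.34*v - 2.73)/(0.31*v^3 - 1.25*v^2 + 4.78*v - 2.13)^2 = (-1.054*v^4 - 5.1708*v^3 + 29.2159*v^2 - 21.309*v - 4.7148)/(0.0961*v^6 - 0.775*v^5 + 4.5261*v^4 - 13.2706*v^3 + 28.1734*v^2 - 20.3628*v + 4.5369)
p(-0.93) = 0.95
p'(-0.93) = 0.70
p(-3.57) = -0.22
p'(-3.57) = 0.21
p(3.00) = 5.67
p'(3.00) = -0.35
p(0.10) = 1.12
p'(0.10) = -2.37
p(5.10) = 4.16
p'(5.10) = -0.79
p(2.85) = 5.71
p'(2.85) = -0.24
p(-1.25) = 0.74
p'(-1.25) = 0.66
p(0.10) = 1.12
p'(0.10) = -2.37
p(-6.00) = -0.49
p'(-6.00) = 0.05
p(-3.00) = -0.08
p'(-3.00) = 0.29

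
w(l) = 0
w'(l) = 0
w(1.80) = 0.00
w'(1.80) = 0.00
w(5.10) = 0.00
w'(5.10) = 0.00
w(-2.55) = 0.00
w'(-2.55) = 0.00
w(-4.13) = 0.00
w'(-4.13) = 0.00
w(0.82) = 0.00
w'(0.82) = 0.00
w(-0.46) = 0.00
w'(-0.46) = 0.00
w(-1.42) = 0.00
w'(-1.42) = 0.00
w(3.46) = 0.00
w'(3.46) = 0.00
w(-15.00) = 0.00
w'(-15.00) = 0.00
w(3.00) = 0.00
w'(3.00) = 0.00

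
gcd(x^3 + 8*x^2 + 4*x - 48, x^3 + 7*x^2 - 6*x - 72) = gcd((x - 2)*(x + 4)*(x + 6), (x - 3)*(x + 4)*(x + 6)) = x^2 + 10*x + 24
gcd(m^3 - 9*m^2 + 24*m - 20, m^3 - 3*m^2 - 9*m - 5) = m - 5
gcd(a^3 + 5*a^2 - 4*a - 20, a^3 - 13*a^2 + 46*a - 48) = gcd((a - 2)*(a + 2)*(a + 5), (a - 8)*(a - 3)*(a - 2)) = a - 2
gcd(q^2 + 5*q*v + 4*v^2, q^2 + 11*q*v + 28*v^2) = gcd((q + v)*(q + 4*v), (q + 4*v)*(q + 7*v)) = q + 4*v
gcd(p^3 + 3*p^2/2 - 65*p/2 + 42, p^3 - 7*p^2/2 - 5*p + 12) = p^2 - 11*p/2 + 6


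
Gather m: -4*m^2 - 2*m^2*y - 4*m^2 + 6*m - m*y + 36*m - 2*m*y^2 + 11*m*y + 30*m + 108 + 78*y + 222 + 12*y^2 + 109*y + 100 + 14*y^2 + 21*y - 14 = m^2*(-2*y - 8) + m*(-2*y^2 + 10*y + 72) + 26*y^2 + 208*y + 416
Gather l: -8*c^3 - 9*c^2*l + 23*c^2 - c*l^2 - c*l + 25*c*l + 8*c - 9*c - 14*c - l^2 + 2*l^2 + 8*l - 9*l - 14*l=-8*c^3 + 23*c^2 - 15*c + l^2*(1 - c) + l*(-9*c^2 + 24*c - 15)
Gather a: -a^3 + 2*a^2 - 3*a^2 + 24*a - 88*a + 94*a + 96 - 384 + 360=-a^3 - a^2 + 30*a + 72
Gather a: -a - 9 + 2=-a - 7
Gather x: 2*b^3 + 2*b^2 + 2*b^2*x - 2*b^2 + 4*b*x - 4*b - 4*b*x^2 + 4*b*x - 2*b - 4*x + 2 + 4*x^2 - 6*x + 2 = 2*b^3 - 6*b + x^2*(4 - 4*b) + x*(2*b^2 + 8*b - 10) + 4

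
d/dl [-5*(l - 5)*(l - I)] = -10*l + 25 + 5*I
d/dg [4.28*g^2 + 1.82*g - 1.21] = 8.56*g + 1.82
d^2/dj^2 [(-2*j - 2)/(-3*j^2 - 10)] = 12*(12*j^2*(j + 1) - (3*j + 1)*(3*j^2 + 10))/(3*j^2 + 10)^3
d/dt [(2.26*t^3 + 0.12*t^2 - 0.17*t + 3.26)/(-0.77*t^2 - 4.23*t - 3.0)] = (-1.7402*t^4 - 19.1196*t^3 - 20.9785*t^2 + 4.3004*t + 14.2998)/(0.5929*t^4 + 6.5142*t^3 + 22.5129*t^2 + 25.38*t + 9.0)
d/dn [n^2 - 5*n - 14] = 2*n - 5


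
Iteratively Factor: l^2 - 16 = (l + 4)*(l - 4)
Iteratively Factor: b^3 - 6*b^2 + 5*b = (b)*(b^2 - 6*b + 5) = b*(b - 5)*(b - 1)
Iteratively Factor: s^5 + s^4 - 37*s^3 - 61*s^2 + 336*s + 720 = (s + 3)*(s^4 - 2*s^3 - 31*s^2 + 32*s + 240) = (s - 5)*(s + 3)*(s^3 + 3*s^2 - 16*s - 48) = (s - 5)*(s - 4)*(s + 3)*(s^2 + 7*s + 12) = (s - 5)*(s - 4)*(s + 3)^2*(s + 4)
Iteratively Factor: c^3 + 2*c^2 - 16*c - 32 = (c - 4)*(c^2 + 6*c + 8) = (c - 4)*(c + 2)*(c + 4)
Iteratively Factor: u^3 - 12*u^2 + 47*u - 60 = (u - 3)*(u^2 - 9*u + 20) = (u - 4)*(u - 3)*(u - 5)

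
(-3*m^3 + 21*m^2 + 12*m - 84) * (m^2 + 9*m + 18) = -3*m^5 - 6*m^4 + 147*m^3 + 402*m^2 - 540*m - 1512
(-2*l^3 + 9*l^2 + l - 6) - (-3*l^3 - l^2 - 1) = l^3 + 10*l^2 + l - 5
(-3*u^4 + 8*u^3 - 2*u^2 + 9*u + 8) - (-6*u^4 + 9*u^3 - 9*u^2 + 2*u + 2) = 3*u^4 - u^3 + 7*u^2 + 7*u + 6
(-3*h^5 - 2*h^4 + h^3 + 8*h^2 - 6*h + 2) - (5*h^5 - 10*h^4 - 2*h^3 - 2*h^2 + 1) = -8*h^5 + 8*h^4 + 3*h^3 + 10*h^2 - 6*h + 1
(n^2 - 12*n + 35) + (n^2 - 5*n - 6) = 2*n^2 - 17*n + 29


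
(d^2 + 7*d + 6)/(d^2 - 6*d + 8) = (d^2 + 7*d + 6)/(d^2 - 6*d + 8)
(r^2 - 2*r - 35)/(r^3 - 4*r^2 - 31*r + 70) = 1/(r - 2)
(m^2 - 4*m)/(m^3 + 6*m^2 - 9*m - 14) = m*(m - 4)/(m^3 + 6*m^2 - 9*m - 14)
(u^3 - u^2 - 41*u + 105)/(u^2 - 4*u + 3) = (u^2 + 2*u - 35)/(u - 1)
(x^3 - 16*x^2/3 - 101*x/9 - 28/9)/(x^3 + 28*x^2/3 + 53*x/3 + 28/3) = (3*x^2 - 20*x - 7)/(3*(x^2 + 8*x + 7))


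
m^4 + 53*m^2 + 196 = (m - 7*I)*(m - 2*I)*(m + 2*I)*(m + 7*I)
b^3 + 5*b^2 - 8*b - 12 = (b - 2)*(b + 1)*(b + 6)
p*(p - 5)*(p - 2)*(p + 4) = p^4 - 3*p^3 - 18*p^2 + 40*p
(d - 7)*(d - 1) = d^2 - 8*d + 7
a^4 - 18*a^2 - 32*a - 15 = (a - 5)*(a + 1)^2*(a + 3)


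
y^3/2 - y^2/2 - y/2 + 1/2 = (y/2 + 1/2)*(y - 1)^2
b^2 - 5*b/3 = b*(b - 5/3)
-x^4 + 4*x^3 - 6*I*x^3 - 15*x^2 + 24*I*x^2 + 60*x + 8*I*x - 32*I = (x - 4)*(x + 8*I)*(I*x + 1)^2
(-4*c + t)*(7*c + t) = -28*c^2 + 3*c*t + t^2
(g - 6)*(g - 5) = g^2 - 11*g + 30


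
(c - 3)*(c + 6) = c^2 + 3*c - 18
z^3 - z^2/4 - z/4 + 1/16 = (z - 1/2)*(z - 1/4)*(z + 1/2)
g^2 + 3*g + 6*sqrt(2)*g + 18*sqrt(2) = (g + 3)*(g + 6*sqrt(2))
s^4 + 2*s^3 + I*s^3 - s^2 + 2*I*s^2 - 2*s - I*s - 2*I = (s + 2)*(s + I)*(-I*s + I)*(I*s + I)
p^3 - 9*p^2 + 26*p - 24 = (p - 4)*(p - 3)*(p - 2)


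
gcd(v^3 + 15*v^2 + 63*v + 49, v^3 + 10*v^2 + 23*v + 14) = v^2 + 8*v + 7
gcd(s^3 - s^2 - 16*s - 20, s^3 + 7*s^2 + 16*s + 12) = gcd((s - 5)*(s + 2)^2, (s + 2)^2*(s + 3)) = s^2 + 4*s + 4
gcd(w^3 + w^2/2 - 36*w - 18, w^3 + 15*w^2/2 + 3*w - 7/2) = 1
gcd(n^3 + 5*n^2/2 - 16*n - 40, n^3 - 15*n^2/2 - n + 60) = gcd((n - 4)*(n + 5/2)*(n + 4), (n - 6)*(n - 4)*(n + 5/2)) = n^2 - 3*n/2 - 10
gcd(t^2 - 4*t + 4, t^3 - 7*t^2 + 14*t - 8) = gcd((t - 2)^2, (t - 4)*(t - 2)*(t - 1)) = t - 2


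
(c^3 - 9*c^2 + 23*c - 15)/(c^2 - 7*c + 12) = (c^2 - 6*c + 5)/(c - 4)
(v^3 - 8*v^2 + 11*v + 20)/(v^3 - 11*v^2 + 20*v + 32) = (v - 5)/(v - 8)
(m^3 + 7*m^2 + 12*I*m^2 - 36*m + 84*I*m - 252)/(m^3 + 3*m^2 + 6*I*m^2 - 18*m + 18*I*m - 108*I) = (m^2 + m*(7 + 6*I) + 42*I)/(m^2 + 3*m - 18)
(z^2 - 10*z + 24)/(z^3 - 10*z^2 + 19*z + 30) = (z - 4)/(z^2 - 4*z - 5)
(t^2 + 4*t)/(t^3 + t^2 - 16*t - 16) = t/(t^2 - 3*t - 4)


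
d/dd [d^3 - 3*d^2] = 3*d*(d - 2)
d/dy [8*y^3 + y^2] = 2*y*(12*y + 1)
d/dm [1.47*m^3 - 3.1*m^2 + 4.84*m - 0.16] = 4.41*m^2 - 6.2*m + 4.84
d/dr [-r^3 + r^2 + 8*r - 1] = -3*r^2 + 2*r + 8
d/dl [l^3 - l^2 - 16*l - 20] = 3*l^2 - 2*l - 16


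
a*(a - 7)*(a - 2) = a^3 - 9*a^2 + 14*a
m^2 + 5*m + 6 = (m + 2)*(m + 3)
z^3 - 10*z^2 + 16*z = z*(z - 8)*(z - 2)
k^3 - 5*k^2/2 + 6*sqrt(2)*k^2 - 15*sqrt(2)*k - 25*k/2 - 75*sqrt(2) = (k - 5)*(k + 5/2)*(k + 6*sqrt(2))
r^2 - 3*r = r*(r - 3)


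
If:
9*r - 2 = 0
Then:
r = 2/9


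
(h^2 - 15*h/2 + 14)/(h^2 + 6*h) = (h^2 - 15*h/2 + 14)/(h*(h + 6))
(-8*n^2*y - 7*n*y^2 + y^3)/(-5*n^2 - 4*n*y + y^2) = y*(-8*n + y)/(-5*n + y)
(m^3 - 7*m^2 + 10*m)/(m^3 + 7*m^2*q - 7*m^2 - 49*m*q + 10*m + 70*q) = m/(m + 7*q)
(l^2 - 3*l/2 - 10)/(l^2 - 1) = (l^2 - 3*l/2 - 10)/(l^2 - 1)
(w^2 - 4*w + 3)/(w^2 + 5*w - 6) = (w - 3)/(w + 6)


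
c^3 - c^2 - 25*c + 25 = (c - 5)*(c - 1)*(c + 5)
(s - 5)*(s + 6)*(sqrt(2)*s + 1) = sqrt(2)*s^3 + s^2 + sqrt(2)*s^2 - 30*sqrt(2)*s + s - 30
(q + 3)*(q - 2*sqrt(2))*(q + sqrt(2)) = q^3 - sqrt(2)*q^2 + 3*q^2 - 3*sqrt(2)*q - 4*q - 12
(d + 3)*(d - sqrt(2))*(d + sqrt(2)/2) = d^3 - sqrt(2)*d^2/2 + 3*d^2 - 3*sqrt(2)*d/2 - d - 3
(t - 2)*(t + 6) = t^2 + 4*t - 12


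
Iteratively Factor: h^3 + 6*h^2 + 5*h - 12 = (h - 1)*(h^2 + 7*h + 12) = (h - 1)*(h + 4)*(h + 3)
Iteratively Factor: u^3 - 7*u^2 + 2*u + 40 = (u - 5)*(u^2 - 2*u - 8) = (u - 5)*(u + 2)*(u - 4)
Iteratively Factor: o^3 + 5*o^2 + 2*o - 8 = (o + 2)*(o^2 + 3*o - 4) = (o + 2)*(o + 4)*(o - 1)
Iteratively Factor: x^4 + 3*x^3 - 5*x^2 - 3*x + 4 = (x + 4)*(x^3 - x^2 - x + 1) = (x + 1)*(x + 4)*(x^2 - 2*x + 1) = (x - 1)*(x + 1)*(x + 4)*(x - 1)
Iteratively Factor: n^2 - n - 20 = (n + 4)*(n - 5)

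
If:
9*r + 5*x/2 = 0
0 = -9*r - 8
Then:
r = -8/9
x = 16/5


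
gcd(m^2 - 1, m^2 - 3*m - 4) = m + 1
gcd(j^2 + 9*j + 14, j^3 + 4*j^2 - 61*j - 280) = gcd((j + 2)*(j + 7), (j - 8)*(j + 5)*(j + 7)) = j + 7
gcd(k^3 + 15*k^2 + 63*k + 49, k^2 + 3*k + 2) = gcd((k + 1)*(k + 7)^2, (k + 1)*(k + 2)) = k + 1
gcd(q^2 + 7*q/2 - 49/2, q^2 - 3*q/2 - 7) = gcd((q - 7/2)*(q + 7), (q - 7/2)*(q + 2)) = q - 7/2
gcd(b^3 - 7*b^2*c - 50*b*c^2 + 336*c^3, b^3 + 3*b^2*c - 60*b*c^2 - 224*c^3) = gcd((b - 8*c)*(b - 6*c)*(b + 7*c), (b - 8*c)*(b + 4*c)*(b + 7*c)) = b^2 - b*c - 56*c^2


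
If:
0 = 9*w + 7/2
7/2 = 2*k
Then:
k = 7/4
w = -7/18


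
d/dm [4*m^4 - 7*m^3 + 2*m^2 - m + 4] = 16*m^3 - 21*m^2 + 4*m - 1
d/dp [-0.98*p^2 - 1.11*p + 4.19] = -1.96*p - 1.11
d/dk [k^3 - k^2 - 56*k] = 3*k^2 - 2*k - 56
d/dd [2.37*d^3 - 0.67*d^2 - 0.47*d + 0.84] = 7.11*d^2 - 1.34*d - 0.47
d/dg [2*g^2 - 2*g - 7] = 4*g - 2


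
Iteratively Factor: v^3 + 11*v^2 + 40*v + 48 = (v + 4)*(v^2 + 7*v + 12) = (v + 4)^2*(v + 3)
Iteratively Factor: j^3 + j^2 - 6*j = (j)*(j^2 + j - 6) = j*(j + 3)*(j - 2)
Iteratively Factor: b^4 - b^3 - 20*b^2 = (b + 4)*(b^3 - 5*b^2) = b*(b + 4)*(b^2 - 5*b) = b*(b - 5)*(b + 4)*(b)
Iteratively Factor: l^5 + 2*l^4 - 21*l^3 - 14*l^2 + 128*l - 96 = (l - 2)*(l^4 + 4*l^3 - 13*l^2 - 40*l + 48) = (l - 3)*(l - 2)*(l^3 + 7*l^2 + 8*l - 16) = (l - 3)*(l - 2)*(l + 4)*(l^2 + 3*l - 4) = (l - 3)*(l - 2)*(l + 4)^2*(l - 1)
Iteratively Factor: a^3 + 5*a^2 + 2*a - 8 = (a - 1)*(a^2 + 6*a + 8) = (a - 1)*(a + 4)*(a + 2)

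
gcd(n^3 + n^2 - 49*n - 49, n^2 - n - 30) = 1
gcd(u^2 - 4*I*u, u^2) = u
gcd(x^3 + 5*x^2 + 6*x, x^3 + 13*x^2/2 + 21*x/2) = x^2 + 3*x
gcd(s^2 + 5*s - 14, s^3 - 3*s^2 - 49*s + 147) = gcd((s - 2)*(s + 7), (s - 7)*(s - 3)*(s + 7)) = s + 7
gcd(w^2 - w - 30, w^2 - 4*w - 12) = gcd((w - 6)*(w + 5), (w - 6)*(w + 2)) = w - 6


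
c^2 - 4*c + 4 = (c - 2)^2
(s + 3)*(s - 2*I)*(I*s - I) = I*s^3 + 2*s^2 + 2*I*s^2 + 4*s - 3*I*s - 6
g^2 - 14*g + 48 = (g - 8)*(g - 6)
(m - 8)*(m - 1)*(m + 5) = m^3 - 4*m^2 - 37*m + 40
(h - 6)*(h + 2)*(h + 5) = h^3 + h^2 - 32*h - 60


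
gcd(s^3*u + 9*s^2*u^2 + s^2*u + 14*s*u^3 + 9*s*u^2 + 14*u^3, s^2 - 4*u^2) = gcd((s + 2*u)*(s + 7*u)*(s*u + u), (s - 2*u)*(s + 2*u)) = s + 2*u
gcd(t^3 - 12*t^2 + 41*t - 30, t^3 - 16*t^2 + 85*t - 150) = t^2 - 11*t + 30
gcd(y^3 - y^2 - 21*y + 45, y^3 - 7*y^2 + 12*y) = y - 3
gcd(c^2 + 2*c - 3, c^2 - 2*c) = 1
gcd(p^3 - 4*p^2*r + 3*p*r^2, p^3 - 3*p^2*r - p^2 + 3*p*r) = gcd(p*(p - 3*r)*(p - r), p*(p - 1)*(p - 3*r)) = p^2 - 3*p*r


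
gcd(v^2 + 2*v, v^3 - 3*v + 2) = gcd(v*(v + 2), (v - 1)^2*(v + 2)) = v + 2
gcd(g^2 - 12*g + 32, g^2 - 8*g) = g - 8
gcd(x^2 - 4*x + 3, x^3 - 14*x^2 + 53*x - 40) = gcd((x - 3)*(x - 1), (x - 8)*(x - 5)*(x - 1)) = x - 1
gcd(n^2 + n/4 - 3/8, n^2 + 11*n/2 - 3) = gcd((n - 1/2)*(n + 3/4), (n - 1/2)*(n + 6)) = n - 1/2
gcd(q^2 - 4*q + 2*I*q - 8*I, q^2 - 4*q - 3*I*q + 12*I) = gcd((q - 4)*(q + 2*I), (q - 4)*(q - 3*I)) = q - 4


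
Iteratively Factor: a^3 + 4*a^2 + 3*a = (a + 1)*(a^2 + 3*a) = a*(a + 1)*(a + 3)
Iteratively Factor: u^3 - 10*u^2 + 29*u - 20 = (u - 5)*(u^2 - 5*u + 4) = (u - 5)*(u - 1)*(u - 4)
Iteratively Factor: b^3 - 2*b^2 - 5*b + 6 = (b - 1)*(b^2 - b - 6) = (b - 1)*(b + 2)*(b - 3)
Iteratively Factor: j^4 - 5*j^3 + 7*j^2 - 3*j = (j - 1)*(j^3 - 4*j^2 + 3*j) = j*(j - 1)*(j^2 - 4*j + 3) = j*(j - 1)^2*(j - 3)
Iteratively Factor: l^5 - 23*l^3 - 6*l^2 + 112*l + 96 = (l - 4)*(l^4 + 4*l^3 - 7*l^2 - 34*l - 24) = (l - 4)*(l - 3)*(l^3 + 7*l^2 + 14*l + 8) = (l - 4)*(l - 3)*(l + 2)*(l^2 + 5*l + 4) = (l - 4)*(l - 3)*(l + 2)*(l + 4)*(l + 1)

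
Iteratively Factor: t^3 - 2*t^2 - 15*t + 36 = (t + 4)*(t^2 - 6*t + 9) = (t - 3)*(t + 4)*(t - 3)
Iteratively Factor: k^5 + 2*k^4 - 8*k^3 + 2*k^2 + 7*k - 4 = (k - 1)*(k^4 + 3*k^3 - 5*k^2 - 3*k + 4) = (k - 1)*(k + 1)*(k^3 + 2*k^2 - 7*k + 4) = (k - 1)^2*(k + 1)*(k^2 + 3*k - 4) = (k - 1)^2*(k + 1)*(k + 4)*(k - 1)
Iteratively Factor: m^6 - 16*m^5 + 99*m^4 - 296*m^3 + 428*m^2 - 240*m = (m - 5)*(m^5 - 11*m^4 + 44*m^3 - 76*m^2 + 48*m) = m*(m - 5)*(m^4 - 11*m^3 + 44*m^2 - 76*m + 48) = m*(m - 5)*(m - 2)*(m^3 - 9*m^2 + 26*m - 24) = m*(m - 5)*(m - 3)*(m - 2)*(m^2 - 6*m + 8) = m*(m - 5)*(m - 3)*(m - 2)^2*(m - 4)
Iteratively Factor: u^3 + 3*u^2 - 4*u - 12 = (u + 2)*(u^2 + u - 6) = (u - 2)*(u + 2)*(u + 3)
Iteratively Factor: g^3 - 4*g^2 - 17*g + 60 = (g - 5)*(g^2 + g - 12) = (g - 5)*(g + 4)*(g - 3)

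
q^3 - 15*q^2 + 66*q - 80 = (q - 8)*(q - 5)*(q - 2)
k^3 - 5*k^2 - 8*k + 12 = (k - 6)*(k - 1)*(k + 2)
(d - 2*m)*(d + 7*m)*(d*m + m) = d^3*m + 5*d^2*m^2 + d^2*m - 14*d*m^3 + 5*d*m^2 - 14*m^3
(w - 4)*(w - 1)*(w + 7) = w^3 + 2*w^2 - 31*w + 28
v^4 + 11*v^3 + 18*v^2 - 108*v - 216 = (v - 3)*(v + 2)*(v + 6)^2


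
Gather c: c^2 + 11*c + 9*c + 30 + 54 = c^2 + 20*c + 84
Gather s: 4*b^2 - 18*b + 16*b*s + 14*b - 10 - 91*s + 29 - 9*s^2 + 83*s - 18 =4*b^2 - 4*b - 9*s^2 + s*(16*b - 8) + 1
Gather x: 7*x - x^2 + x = -x^2 + 8*x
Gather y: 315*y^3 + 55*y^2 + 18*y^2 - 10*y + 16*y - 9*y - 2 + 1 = 315*y^3 + 73*y^2 - 3*y - 1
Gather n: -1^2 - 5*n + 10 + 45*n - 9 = 40*n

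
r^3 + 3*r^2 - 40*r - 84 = (r - 6)*(r + 2)*(r + 7)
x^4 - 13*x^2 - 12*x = x*(x - 4)*(x + 1)*(x + 3)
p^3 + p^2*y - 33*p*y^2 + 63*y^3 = (p - 3*y)^2*(p + 7*y)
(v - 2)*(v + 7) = v^2 + 5*v - 14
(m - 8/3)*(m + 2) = m^2 - 2*m/3 - 16/3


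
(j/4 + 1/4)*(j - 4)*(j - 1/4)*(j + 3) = j^4/4 - j^3/16 - 13*j^2/4 - 35*j/16 + 3/4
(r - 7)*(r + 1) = r^2 - 6*r - 7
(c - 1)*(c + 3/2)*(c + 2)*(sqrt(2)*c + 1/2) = sqrt(2)*c^4 + c^3/2 + 5*sqrt(2)*c^3/2 - sqrt(2)*c^2/2 + 5*c^2/4 - 3*sqrt(2)*c - c/4 - 3/2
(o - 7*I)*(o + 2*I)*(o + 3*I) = o^3 - 2*I*o^2 + 29*o + 42*I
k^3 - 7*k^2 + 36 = (k - 6)*(k - 3)*(k + 2)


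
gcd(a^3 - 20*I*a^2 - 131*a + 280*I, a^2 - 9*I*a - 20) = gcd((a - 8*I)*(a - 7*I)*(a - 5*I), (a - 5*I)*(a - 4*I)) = a - 5*I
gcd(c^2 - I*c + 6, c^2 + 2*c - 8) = 1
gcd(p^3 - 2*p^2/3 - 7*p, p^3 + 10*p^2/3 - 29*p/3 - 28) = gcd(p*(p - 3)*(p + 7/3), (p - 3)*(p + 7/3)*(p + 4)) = p^2 - 2*p/3 - 7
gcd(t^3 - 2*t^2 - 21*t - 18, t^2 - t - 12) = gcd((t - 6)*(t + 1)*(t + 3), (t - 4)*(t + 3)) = t + 3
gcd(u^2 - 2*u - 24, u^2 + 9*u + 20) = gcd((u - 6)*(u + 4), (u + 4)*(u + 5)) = u + 4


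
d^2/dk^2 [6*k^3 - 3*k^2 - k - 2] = 36*k - 6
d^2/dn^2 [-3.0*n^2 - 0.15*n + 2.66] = -6.00000000000000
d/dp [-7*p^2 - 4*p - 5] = -14*p - 4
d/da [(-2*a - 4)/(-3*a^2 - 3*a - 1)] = 2*(3*a^2 + 3*a - 3*(a + 2)*(2*a + 1) + 1)/(3*a^2 + 3*a + 1)^2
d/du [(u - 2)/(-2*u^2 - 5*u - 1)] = (-2*u^2 - 5*u + (u - 2)*(4*u + 5) - 1)/(2*u^2 + 5*u + 1)^2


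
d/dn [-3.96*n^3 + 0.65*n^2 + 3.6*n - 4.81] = -11.88*n^2 + 1.3*n + 3.6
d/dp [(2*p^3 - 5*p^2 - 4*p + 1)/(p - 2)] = (4*p^3 - 17*p^2 + 20*p + 7)/(p^2 - 4*p + 4)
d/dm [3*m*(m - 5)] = 6*m - 15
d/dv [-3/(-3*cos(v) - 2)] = 9*sin(v)/(3*cos(v) + 2)^2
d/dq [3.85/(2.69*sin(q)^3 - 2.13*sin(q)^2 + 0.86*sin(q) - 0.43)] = (-31.0695*sin(q)^2 + 16.401*sin(q) - 3.311)*cos(q)/(2.69*sin(q)^3 - 2.13*sin(q)^2 + 0.86*sin(q) - 0.43)^2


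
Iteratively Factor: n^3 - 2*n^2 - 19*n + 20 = (n - 1)*(n^2 - n - 20) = (n - 5)*(n - 1)*(n + 4)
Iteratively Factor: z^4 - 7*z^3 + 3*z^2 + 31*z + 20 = (z - 4)*(z^3 - 3*z^2 - 9*z - 5) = (z - 4)*(z + 1)*(z^2 - 4*z - 5) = (z - 5)*(z - 4)*(z + 1)*(z + 1)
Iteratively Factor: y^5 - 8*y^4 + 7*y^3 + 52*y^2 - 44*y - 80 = (y - 2)*(y^4 - 6*y^3 - 5*y^2 + 42*y + 40) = (y - 2)*(y + 2)*(y^3 - 8*y^2 + 11*y + 20) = (y - 4)*(y - 2)*(y + 2)*(y^2 - 4*y - 5) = (y - 4)*(y - 2)*(y + 1)*(y + 2)*(y - 5)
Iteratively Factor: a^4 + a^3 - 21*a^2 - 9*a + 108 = (a + 4)*(a^3 - 3*a^2 - 9*a + 27) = (a - 3)*(a + 4)*(a^2 - 9) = (a - 3)^2*(a + 4)*(a + 3)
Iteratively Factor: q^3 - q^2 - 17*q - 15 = (q + 1)*(q^2 - 2*q - 15) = (q - 5)*(q + 1)*(q + 3)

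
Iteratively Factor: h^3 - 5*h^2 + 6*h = (h)*(h^2 - 5*h + 6) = h*(h - 3)*(h - 2)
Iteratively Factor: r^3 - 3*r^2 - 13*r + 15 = (r + 3)*(r^2 - 6*r + 5) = (r - 1)*(r + 3)*(r - 5)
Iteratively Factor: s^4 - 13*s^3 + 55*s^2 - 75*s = (s - 5)*(s^3 - 8*s^2 + 15*s) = (s - 5)^2*(s^2 - 3*s) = (s - 5)^2*(s - 3)*(s)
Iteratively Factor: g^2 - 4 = (g - 2)*(g + 2)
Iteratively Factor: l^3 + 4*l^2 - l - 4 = (l + 1)*(l^2 + 3*l - 4) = (l + 1)*(l + 4)*(l - 1)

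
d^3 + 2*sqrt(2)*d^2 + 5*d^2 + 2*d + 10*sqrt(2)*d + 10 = (d + 5)*(d + sqrt(2))^2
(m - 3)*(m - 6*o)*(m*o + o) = m^3*o - 6*m^2*o^2 - 2*m^2*o + 12*m*o^2 - 3*m*o + 18*o^2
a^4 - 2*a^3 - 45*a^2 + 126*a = a*(a - 6)*(a - 3)*(a + 7)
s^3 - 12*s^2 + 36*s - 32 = (s - 8)*(s - 2)^2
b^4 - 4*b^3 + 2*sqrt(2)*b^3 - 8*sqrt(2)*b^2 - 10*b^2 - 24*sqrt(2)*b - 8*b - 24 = (b - 6)*(b + 2)*(b + sqrt(2))^2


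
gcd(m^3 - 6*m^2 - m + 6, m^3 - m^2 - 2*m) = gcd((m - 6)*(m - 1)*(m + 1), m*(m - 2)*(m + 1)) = m + 1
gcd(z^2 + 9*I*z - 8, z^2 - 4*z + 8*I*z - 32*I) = z + 8*I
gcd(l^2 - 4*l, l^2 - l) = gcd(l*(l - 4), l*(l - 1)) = l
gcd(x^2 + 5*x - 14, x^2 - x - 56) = x + 7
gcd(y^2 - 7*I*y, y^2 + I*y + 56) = y - 7*I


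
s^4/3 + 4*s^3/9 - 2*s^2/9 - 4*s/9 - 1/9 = (s/3 + 1/3)*(s - 1)*(s + 1/3)*(s + 1)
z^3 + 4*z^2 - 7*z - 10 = (z - 2)*(z + 1)*(z + 5)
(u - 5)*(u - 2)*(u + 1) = u^3 - 6*u^2 + 3*u + 10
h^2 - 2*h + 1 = (h - 1)^2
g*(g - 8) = g^2 - 8*g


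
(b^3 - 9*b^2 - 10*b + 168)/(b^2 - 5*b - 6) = (b^2 - 3*b - 28)/(b + 1)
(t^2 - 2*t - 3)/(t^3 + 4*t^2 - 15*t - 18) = 1/(t + 6)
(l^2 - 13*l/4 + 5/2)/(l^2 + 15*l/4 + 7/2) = (4*l^2 - 13*l + 10)/(4*l^2 + 15*l + 14)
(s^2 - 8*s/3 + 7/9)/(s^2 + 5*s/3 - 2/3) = (s - 7/3)/(s + 2)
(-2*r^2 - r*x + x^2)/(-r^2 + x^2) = (-2*r + x)/(-r + x)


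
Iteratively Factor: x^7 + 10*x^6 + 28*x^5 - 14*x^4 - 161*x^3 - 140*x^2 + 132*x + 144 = (x + 1)*(x^6 + 9*x^5 + 19*x^4 - 33*x^3 - 128*x^2 - 12*x + 144) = (x - 1)*(x + 1)*(x^5 + 10*x^4 + 29*x^3 - 4*x^2 - 132*x - 144) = (x - 1)*(x + 1)*(x + 2)*(x^4 + 8*x^3 + 13*x^2 - 30*x - 72) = (x - 1)*(x + 1)*(x + 2)*(x + 4)*(x^3 + 4*x^2 - 3*x - 18) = (x - 1)*(x + 1)*(x + 2)*(x + 3)*(x + 4)*(x^2 + x - 6) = (x - 1)*(x + 1)*(x + 2)*(x + 3)^2*(x + 4)*(x - 2)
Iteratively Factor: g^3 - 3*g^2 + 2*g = (g - 2)*(g^2 - g) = (g - 2)*(g - 1)*(g)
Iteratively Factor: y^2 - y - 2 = (y - 2)*(y + 1)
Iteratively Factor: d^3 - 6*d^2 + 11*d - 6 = (d - 1)*(d^2 - 5*d + 6) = (d - 3)*(d - 1)*(d - 2)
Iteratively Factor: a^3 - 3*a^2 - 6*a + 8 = (a + 2)*(a^2 - 5*a + 4) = (a - 1)*(a + 2)*(a - 4)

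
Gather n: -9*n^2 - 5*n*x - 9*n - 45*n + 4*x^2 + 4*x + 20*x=-9*n^2 + n*(-5*x - 54) + 4*x^2 + 24*x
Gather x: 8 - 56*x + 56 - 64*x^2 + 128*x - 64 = -64*x^2 + 72*x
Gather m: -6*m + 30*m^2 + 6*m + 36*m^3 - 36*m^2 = 36*m^3 - 6*m^2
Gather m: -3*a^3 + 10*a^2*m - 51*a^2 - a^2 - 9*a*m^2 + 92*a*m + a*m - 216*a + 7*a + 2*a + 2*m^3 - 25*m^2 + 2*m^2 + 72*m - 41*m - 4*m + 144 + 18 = -3*a^3 - 52*a^2 - 207*a + 2*m^3 + m^2*(-9*a - 23) + m*(10*a^2 + 93*a + 27) + 162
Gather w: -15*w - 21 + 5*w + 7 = -10*w - 14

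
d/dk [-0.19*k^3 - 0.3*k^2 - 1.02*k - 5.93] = -0.57*k^2 - 0.6*k - 1.02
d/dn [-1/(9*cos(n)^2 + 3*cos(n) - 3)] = -(6*cos(n) + 1)*sin(n)/(3*(3*cos(n)^2 + cos(n) - 1)^2)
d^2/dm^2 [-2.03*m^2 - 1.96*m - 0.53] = -4.06000000000000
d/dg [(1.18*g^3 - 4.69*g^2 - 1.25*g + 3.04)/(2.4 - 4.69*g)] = (-11.0684*g^3 + 30.4921*g^2 - 22.512*g + 11.2576)/(21.9961*g^2 - 22.512*g + 5.76)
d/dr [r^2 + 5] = 2*r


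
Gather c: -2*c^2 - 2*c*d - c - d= -2*c^2 + c*(-2*d - 1) - d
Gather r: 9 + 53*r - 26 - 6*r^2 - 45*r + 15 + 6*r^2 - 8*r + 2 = 0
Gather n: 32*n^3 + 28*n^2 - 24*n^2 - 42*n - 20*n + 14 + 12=32*n^3 + 4*n^2 - 62*n + 26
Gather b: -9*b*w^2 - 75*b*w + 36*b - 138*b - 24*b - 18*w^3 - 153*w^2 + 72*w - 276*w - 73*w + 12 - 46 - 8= b*(-9*w^2 - 75*w - 126) - 18*w^3 - 153*w^2 - 277*w - 42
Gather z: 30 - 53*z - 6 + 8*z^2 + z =8*z^2 - 52*z + 24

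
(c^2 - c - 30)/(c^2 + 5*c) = (c - 6)/c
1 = 1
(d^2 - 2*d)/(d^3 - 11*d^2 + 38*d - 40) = d/(d^2 - 9*d + 20)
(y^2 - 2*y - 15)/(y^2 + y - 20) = (y^2 - 2*y - 15)/(y^2 + y - 20)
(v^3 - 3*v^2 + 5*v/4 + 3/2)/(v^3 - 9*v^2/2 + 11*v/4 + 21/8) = 2*(v - 2)/(2*v - 7)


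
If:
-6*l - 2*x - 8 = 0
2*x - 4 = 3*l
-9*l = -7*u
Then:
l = -4/3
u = -12/7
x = 0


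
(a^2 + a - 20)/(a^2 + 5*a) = (a - 4)/a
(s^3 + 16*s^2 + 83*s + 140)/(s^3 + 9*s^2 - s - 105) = (s + 4)/(s - 3)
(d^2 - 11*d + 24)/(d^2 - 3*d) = (d - 8)/d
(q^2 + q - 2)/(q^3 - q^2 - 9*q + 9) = (q + 2)/(q^2 - 9)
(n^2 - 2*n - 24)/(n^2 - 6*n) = (n + 4)/n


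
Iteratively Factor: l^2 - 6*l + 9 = (l - 3)*(l - 3)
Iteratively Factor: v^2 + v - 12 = (v + 4)*(v - 3)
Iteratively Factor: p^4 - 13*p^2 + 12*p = (p + 4)*(p^3 - 4*p^2 + 3*p) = (p - 3)*(p + 4)*(p^2 - p) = p*(p - 3)*(p + 4)*(p - 1)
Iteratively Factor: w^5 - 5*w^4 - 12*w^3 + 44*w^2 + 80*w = (w - 5)*(w^4 - 12*w^2 - 16*w) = (w - 5)*(w + 2)*(w^3 - 2*w^2 - 8*w) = w*(w - 5)*(w + 2)*(w^2 - 2*w - 8) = w*(w - 5)*(w - 4)*(w + 2)*(w + 2)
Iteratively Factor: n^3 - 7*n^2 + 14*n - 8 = (n - 2)*(n^2 - 5*n + 4) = (n - 4)*(n - 2)*(n - 1)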